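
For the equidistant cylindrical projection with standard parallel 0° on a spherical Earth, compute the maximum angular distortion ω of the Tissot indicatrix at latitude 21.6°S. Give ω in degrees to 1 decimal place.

Plate carrée maps x = Rλ, y = Rφ. The meridian scale is h = 1 and the parallel scale is k = 1/cos φ = sec φ.
At 21.6°: h = 1.000, k = 1.076; principal scales a = 1.076, b = 1.000.
sin(ω/2) = (a − b)/(a + b) = 0.07553/2.076 = 0.03639, so ω = 2 arcsin(0.03639) ≈ 4.2°.

4.2°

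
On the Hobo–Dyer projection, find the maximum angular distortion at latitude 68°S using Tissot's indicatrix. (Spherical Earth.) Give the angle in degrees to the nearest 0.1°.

The Hobo–Dyer projection is cylindrical equal-area with φ₀ = 37.5°. A cylindrical equal-area projection with standard parallel φ₀ has meridian scale h = cos φ / cos φ₀ and parallel scale k = cos φ₀ / cos φ (so areas are preserved, h·k = 1).
At 68°: h = 0.4722, k = 2.118; principal scales a = 2.118, b = 0.4722.
sin(ω/2) = (a − b)/(a + b) = 1.646/2.590 = 0.6354, so ω = 2 arcsin(0.6354) ≈ 78.9°.

78.9°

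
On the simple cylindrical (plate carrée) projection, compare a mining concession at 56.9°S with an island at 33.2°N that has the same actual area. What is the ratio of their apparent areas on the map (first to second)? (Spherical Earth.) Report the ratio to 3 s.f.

1.53

In the plate carrée (x = Rλ, y = Rφ), meridians are true-scale (h = 1) and parallels are stretched by k = sec φ.
Areal scale at 56.9°: h·k = 1.000 × 1.831 = 1.831.
Areal scale at 33.2°: h·k = 1.000 × 1.195 = 1.195.
Ratio = 1.831/1.195 ≈ 1.53.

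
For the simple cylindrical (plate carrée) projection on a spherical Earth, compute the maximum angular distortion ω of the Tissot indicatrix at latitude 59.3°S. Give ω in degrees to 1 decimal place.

For the equirectangular projection with φ₀ = 0 (plate carrée), h = 1 along meridians and k = sec φ along parallels.
At 59.3°: h = 1.000, k = 1.959; principal scales a = 1.959, b = 1.000.
sin(ω/2) = (a − b)/(a + b) = 0.9587/2.959 = 0.3240, so ω = 2 arcsin(0.3240) ≈ 37.8°.

37.8°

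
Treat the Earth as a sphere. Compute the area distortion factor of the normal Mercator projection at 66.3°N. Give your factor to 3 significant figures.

Mercator is conformal, so the point scale is isotropic: h = k = sec φ = 1/cos φ.
Areal scale = k² = sec²φ = 1/cos²(66.3°) = 1/0.4019² = 6.190.

6.19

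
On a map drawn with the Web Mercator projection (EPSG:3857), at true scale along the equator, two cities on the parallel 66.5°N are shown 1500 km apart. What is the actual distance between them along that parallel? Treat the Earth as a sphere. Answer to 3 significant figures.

For Mercator, h = k = sec φ (a conformal cylindrical projection has a single point scale, 1/cos φ).
Along the parallel at 66.5°, map distances are exaggerated by k = sec 66.5° = 2.508.
True distance = 1500 / 2.508 = 1500 × cos 66.5° ≈ 598 km.

598 km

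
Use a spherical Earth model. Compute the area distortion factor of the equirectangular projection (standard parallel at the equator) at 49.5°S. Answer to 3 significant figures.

1.54

Plate carrée maps x = Rλ, y = Rφ. The meridian scale is h = 1 and the parallel scale is k = 1/cos φ = sec φ.
Areal scale = h·k = 1 × sec φ; at 49.5°, h = 1.000, k = 1.540, so h·k = 1.540.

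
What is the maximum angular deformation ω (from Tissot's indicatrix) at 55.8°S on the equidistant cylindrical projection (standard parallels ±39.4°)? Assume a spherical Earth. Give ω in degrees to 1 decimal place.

18.2°

In the equirectangular projection with standard parallel φ₀ = 39.4° (x = Rλ cos φ₀, y = Rφ), meridians are true-scale (h = 1) and the parallel scale is k = cos φ₀ / cos φ.
At 55.8°: h = 1.000, k = 1.375; principal scales a = 1.375, b = 1.000.
sin(ω/2) = (a − b)/(a + b) = 0.3748/2.375 = 0.1578, so ω = 2 arcsin(0.1578) ≈ 18.2°.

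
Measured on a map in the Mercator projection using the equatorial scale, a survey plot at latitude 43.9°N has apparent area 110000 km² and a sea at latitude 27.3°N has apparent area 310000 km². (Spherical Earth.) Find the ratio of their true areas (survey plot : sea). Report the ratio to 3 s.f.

Mercator's areal exaggeration is sec²φ; hence true area = (apparent area) · cos²φ.
True area of survey plot: 110000 × cos²(43.9°) = 110000 × 0.5192 = 57110 km².
True area of sea: 310000 × cos²(27.3°) = 310000 × 0.7896 = 244800 km².
Ratio = 57110 / 244800 ≈ 0.233.

0.233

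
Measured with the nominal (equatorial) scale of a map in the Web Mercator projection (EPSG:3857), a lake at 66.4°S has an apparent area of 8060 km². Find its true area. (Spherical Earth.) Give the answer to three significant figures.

Mercator is conformal, so the point scale is isotropic: h = k = sec φ = 1/cos φ.
Areal scale = k² = sec²φ = 1/cos²(66.4°) = 1/0.4003² = 6.239.
True area = apparent / (areal scale) = 8060 / 6.239 ≈ 1290 km².

1290 km²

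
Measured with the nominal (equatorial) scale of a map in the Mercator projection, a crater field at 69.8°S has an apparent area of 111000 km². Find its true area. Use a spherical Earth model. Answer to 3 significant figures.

13200 km²

The Mercator projection is conformal; its linear scale factor is the same in every direction and equals sec φ = 1/cos φ.
Areal scale = k² = sec²φ = 1/cos²(69.8°) = 1/0.3453² = 8.387.
True area = apparent / (areal scale) = 111000 / 8.387 ≈ 13200 km².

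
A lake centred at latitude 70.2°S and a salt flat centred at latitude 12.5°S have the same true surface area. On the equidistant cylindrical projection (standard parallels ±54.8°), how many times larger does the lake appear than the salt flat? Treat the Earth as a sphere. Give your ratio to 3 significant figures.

2.88

The equidistant cylindrical projection with φ₀ = 54.8° has h = 1 (meridians true) and k = cos φ₀ / cos φ along parallels.
Areal scale at 70.2°: h·k = 1.000 × 1.702 = 1.702.
Areal scale at 12.5°: h·k = 1.000 × 0.5904 = 0.5904.
Ratio = 1.702/0.5904 ≈ 2.88.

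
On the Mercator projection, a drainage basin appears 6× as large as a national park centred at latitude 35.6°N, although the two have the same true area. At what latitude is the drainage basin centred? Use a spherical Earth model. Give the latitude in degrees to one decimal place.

On Mercator, (apparent₁)/(apparent₂) = sec²φ₁ / sec²φ₂ when true areas are equal.
cos²φ₂ / cos²φ₁ = 6  ⇒  cos φ₁ = cos 35.6° / √6 = 0.8131/2.449 = 0.3319.
φ₁ = arccos(0.3319) ≈ 70.6°.

70.6°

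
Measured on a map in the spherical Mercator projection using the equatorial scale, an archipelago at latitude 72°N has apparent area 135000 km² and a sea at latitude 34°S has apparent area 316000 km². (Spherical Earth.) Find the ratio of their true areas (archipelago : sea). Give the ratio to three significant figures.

Since Mercator area scale is 1/cos²φ, the true area equals the apparent area multiplied by cos²φ.
True area of archipelago: 135000 × cos²(72°) = 135000 × 0.09549 = 12890 km².
True area of sea: 316000 × cos²(34°) = 316000 × 0.6873 = 217200 km².
Ratio = 12890 / 217200 ≈ 0.0594.

0.0594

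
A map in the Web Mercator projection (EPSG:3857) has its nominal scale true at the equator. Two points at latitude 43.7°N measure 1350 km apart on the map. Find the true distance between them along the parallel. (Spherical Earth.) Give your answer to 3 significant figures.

976 km

For Mercator, h = k = sec φ (a conformal cylindrical projection has a single point scale, 1/cos φ).
Along the parallel at 43.7°, map distances are exaggerated by k = sec 43.7° = 1.383.
True distance = 1350 / 1.383 = 1350 × cos 43.7° ≈ 976 km.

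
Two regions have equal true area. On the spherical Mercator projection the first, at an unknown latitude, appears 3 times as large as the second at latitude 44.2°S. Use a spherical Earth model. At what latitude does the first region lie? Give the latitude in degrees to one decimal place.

On Mercator, (apparent₁)/(apparent₂) = sec²φ₁ / sec²φ₂ when true areas are equal.
cos²φ₂ / cos²φ₁ = 3  ⇒  cos φ₁ = cos 44.2° / √3 = 0.7169/1.732 = 0.4139.
φ₁ = arccos(0.4139) ≈ 65.5°.

65.5°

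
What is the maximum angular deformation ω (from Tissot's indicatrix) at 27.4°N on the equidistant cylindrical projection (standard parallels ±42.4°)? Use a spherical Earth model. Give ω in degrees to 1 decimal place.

With standard parallel φ₀ = 42.4°, the equirectangular projection gives x = Rλ cos φ₀, y = Rφ, so h = 1 and k = cos 42.4° / cos φ.
At 27.4°: h = 1.000, k = 0.8318; principal scales a = 1.000, b = 0.8318.
sin(ω/2) = (a − b)/(a + b) = 0.1682/1.832 = 0.09184, so ω = 2 arcsin(0.09184) ≈ 10.5°.

10.5°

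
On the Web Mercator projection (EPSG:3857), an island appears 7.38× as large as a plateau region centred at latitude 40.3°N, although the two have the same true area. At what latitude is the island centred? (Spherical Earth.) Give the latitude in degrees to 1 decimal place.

73.7°

For equal true areas on Mercator, apparent areas scale as sec²φ, so the ratio is cos²φ₂ / cos²φ₁.
cos²φ₂ / cos²φ₁ = 7.38  ⇒  cos φ₁ = cos 40.3° / √7.38 = 0.7627/2.717 = 0.2807.
φ₁ = arccos(0.2807) ≈ 73.7°.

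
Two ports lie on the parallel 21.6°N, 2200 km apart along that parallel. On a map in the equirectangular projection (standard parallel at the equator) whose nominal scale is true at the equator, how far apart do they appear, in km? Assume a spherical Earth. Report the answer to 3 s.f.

2370 km

In the plate carrée (x = Rλ, y = Rφ), meridians are true-scale (h = 1) and parallels are stretched by k = sec φ.
Along the parallel, k = sec 21.6° = 1/0.9298 = 1.076.
Map distance = 2200 × 1.076 ≈ 2370 km.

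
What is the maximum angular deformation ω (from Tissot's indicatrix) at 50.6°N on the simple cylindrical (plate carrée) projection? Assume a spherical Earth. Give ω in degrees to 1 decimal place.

25.8°

In the plate carrée (x = Rλ, y = Rφ), meridians are true-scale (h = 1) and parallels are stretched by k = sec φ.
At 50.6°: h = 1.000, k = 1.575; principal scales a = 1.575, b = 1.000.
sin(ω/2) = (a − b)/(a + b) = 0.5755/2.575 = 0.2234, so ω = 2 arcsin(0.2234) ≈ 25.8°.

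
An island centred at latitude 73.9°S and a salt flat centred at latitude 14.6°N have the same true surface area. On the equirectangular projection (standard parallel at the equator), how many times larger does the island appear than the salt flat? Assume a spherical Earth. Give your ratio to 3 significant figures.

Plate carrée maps x = Rλ, y = Rφ. The meridian scale is h = 1 and the parallel scale is k = 1/cos φ = sec φ.
Areal scale at 73.9°: h·k = 1.000 × 3.606 = 3.606.
Areal scale at 14.6°: h·k = 1.000 × 1.033 = 1.033.
Ratio = 3.606/1.033 ≈ 3.49.

3.49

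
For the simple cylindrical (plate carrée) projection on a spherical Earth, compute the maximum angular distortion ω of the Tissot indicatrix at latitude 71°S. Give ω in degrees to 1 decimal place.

In the plate carrée (x = Rλ, y = Rφ), meridians are true-scale (h = 1) and parallels are stretched by k = sec φ.
At 71°: h = 1.000, k = 3.072; principal scales a = 3.072, b = 1.000.
sin(ω/2) = (a − b)/(a + b) = 2.072/4.072 = 0.5088, so ω = 2 arcsin(0.5088) ≈ 61.2°.

61.2°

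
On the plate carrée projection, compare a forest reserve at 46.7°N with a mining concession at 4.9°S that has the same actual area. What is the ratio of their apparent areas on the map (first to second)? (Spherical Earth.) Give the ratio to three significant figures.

In the plate carrée (x = Rλ, y = Rφ), meridians are true-scale (h = 1) and parallels are stretched by k = sec φ.
Areal scale at 46.7°: h·k = 1.000 × 1.458 = 1.458.
Areal scale at 4.9°: h·k = 1.000 × 1.004 = 1.004.
Ratio = 1.458/1.004 ≈ 1.45.

1.45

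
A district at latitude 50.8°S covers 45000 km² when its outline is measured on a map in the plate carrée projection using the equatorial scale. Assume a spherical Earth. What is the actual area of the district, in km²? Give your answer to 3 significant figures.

For the equirectangular projection with φ₀ = 0 (plate carrée), h = 1 along meridians and k = sec φ along parallels.
Areal scale = h·k = 1 × sec φ; at 50.8°, h = 1.000, k = 1.582, so h·k = 1.582.
True area = apparent / (areal scale) = 45000 / 1.582 ≈ 28400 km².

28400 km²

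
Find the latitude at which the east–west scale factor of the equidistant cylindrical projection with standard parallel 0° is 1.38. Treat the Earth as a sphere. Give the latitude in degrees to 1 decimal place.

Plate carrée: h = 1, k = sec φ along parallels.
sec φ = 1.38  ⇒  cos φ = 0.7246  ⇒  φ ≈ 43.6°.

43.6°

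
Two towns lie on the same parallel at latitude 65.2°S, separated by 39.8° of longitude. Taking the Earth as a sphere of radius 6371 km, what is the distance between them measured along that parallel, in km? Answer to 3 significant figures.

1860 km

Arc length along a parallel = R cos φ · Δλ (with Δλ in radians).
= 6371 × cos 65.2° × (39.8° × π/180) = 6371 × 0.4195 × 0.6946 ≈ 1860 km.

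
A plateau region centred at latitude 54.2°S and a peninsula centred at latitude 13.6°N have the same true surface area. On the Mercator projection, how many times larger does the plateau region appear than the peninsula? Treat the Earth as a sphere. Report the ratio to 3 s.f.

Mercator areal scale is sec²φ.
At 54.2°: sec²(54.2°) = 1/0.5850² = 2.922.
At 13.6°: sec²(13.6°) = 1/0.9720² = 1.059.
Ratio = 2.922/1.059 = cos²(13.6°)/cos²(54.2°) ≈ 2.76.

2.76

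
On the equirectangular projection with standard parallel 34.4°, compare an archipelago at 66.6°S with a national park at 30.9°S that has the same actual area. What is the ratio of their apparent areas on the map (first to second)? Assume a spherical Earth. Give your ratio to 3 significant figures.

With standard parallel φ₀ = 34.4°, the equirectangular projection gives x = Rλ cos φ₀, y = Rφ, so h = 1 and k = cos 34.4° / cos φ.
Areal scale at 66.6°: h·k = 1.000 × 2.078 = 2.078.
Areal scale at 30.9°: h·k = 1.000 × 0.9616 = 0.9616.
Ratio = 2.078/0.9616 ≈ 2.16.

2.16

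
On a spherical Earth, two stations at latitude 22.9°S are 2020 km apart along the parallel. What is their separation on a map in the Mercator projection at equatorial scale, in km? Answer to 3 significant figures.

For Mercator, h = k = sec φ (a conformal cylindrical projection has a single point scale, 1/cos φ).
Along the parallel, k = sec 22.9° = 1/0.9212 = 1.086.
Map distance = 2020 × 1.086 ≈ 2190 km.

2190 km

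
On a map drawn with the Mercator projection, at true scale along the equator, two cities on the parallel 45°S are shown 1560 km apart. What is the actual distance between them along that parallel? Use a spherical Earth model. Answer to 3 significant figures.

1100 km

Mercator is conformal, so the point scale is isotropic: h = k = sec φ = 1/cos φ.
Along the parallel at 45°, map distances are exaggerated by k = sec 45° = 1.414.
True distance = 1560 / 1.414 = 1560 × cos 45° ≈ 1100 km.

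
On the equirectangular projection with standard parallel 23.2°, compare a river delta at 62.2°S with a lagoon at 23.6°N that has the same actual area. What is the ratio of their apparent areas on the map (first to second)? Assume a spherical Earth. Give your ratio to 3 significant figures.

1.96

In the equirectangular projection with standard parallel φ₀ = 23.2° (x = Rλ cos φ₀, y = Rφ), meridians are true-scale (h = 1) and the parallel scale is k = cos φ₀ / cos φ.
Areal scale at 62.2°: h·k = 1.000 × 1.971 = 1.971.
Areal scale at 23.6°: h·k = 1.000 × 1.003 = 1.003.
Ratio = 1.971/1.003 ≈ 1.96.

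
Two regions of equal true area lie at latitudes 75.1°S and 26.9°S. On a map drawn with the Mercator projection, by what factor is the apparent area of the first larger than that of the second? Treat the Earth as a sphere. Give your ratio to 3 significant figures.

12.0

On Mercator, area is exaggerated by sec²φ = 1/cos²φ.
At 75.1°: sec²(75.1°) = 1/0.2571² = 15.12.
At 26.9°: sec²(26.9°) = 1/0.8918² = 1.257.
Ratio = 15.12/1.257 = cos²(26.9°)/cos²(75.1°) ≈ 12.0.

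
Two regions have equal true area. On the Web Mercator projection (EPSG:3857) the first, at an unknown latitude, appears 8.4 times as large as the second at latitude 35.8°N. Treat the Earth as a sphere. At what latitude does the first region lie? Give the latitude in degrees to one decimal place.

73.7°

Mercator areal scale is sec²φ, so apparent-area ratio = sec²φ₁ / sec²φ₂ = cos²φ₂ / cos²φ₁.
cos²φ₂ / cos²φ₁ = 8.4  ⇒  cos φ₁ = cos 35.8° / √8.4 = 0.8111/2.898 = 0.2798.
φ₁ = arccos(0.2798) ≈ 73.7°.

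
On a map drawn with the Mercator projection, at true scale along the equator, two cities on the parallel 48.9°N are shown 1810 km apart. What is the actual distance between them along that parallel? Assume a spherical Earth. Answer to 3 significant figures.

For Mercator, h = k = sec φ (a conformal cylindrical projection has a single point scale, 1/cos φ).
Along the parallel at 48.9°, map distances are exaggerated by k = sec 48.9° = 1.521.
True distance = 1810 / 1.521 = 1810 × cos 48.9° ≈ 1190 km.

1190 km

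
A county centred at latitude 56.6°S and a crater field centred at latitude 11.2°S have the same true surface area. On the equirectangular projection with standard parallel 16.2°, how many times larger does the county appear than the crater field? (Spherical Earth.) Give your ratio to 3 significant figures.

The equidistant cylindrical projection with φ₀ = 16.2° has h = 1 (meridians true) and k = cos φ₀ / cos φ along parallels.
Areal scale at 56.6°: h·k = 1.000 × 1.744 = 1.744.
Areal scale at 11.2°: h·k = 1.000 × 0.9789 = 0.9789.
Ratio = 1.744/0.9789 ≈ 1.78.

1.78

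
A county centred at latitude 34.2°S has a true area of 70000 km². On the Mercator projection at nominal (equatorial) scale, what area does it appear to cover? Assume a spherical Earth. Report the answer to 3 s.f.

Mercator is conformal, so the point scale is isotropic: h = k = sec φ = 1/cos φ.
Areal scale = k² = sec²φ = 1/cos²(34.2°) = 1/0.8271² = 1.462.
Apparent area = 70000 × 1.462 ≈ 102000 km².

102000 km²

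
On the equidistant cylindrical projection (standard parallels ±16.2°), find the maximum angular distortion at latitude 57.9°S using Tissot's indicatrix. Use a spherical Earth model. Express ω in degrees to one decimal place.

33.4°

In the equirectangular projection with standard parallel φ₀ = 16.2° (x = Rλ cos φ₀, y = Rφ), meridians are true-scale (h = 1) and the parallel scale is k = cos φ₀ / cos φ.
At 57.9°: h = 1.000, k = 1.807; principal scales a = 1.807, b = 1.000.
sin(ω/2) = (a − b)/(a + b) = 0.8071/2.807 = 0.2875, so ω = 2 arcsin(0.2875) ≈ 33.4°.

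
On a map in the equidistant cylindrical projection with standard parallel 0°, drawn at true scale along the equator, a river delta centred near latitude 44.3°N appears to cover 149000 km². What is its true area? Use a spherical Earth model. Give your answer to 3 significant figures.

107000 km²

Plate carrée maps x = Rλ, y = Rφ. The meridian scale is h = 1 and the parallel scale is k = 1/cos φ = sec φ.
Areal scale = h·k = 1 × sec φ; at 44.3°, h = 1.000, k = 1.397, so h·k = 1.397.
True area = apparent / (areal scale) = 149000 / 1.397 ≈ 107000 km².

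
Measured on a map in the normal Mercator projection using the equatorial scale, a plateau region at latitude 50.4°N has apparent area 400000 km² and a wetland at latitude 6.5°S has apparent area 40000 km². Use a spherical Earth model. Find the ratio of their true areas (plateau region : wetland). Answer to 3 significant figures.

4.12

Since Mercator area scale is 1/cos²φ, the true area equals the apparent area multiplied by cos²φ.
True area of plateau region: 400000 × cos²(50.4°) = 400000 × 0.4063 = 162500 km².
True area of wetland: 40000 × cos²(6.5°) = 40000 × 0.9872 = 39490 km².
Ratio = 162500 / 39490 ≈ 4.12.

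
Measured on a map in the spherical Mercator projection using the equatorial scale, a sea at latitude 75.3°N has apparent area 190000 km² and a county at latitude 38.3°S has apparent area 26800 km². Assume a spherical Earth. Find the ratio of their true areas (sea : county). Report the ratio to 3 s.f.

Mercator's areal exaggeration is sec²φ; hence true area = (apparent area) · cos²φ.
True area of sea: 190000 × cos²(75.3°) = 190000 × 0.06439 = 12230 km².
True area of county: 26800 × cos²(38.3°) = 26800 × 0.6159 = 16510 km².
Ratio = 12230 / 16510 ≈ 0.741.

0.741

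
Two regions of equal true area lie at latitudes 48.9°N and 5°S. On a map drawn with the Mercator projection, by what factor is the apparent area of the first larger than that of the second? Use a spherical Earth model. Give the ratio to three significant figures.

2.30

Mercator is conformal with k = sec φ, so areal scale = k² = sec²φ.
At 48.9°: sec²(48.9°) = 1/0.6574² = 2.314.
At 5°: sec²(5°) = 1/0.9962² = 1.008.
Ratio = 2.314/1.008 = cos²(5°)/cos²(48.9°) ≈ 2.30.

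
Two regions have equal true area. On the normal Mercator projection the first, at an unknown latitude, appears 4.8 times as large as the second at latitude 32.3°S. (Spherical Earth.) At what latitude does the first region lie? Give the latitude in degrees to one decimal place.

Mercator areal scale is sec²φ, so apparent-area ratio = sec²φ₁ / sec²φ₂ = cos²φ₂ / cos²φ₁.
cos²φ₂ / cos²φ₁ = 4.8  ⇒  cos φ₁ = cos 32.3° / √4.8 = 0.8453/2.191 = 0.3858.
φ₁ = arccos(0.3858) ≈ 67.3°.

67.3°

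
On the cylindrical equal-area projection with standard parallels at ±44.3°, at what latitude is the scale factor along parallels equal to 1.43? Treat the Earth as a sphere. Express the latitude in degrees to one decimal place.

A cylindrical equal-area projection with standard parallel φ₀ has meridian scale h = cos φ / cos φ₀ and parallel scale k = cos φ₀ / cos φ (so areas are preserved, h·k = 1).
k = cos φ₀ / cos φ = 1.43  ⇒  cos φ = cos 44.3° / 1.43 = 0.5005.
φ = arccos(0.5005) ≈ 60.0°.

60.0°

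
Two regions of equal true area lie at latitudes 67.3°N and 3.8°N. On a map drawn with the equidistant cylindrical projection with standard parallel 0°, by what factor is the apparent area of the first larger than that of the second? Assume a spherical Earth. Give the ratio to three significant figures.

In the plate carrée (x = Rλ, y = Rφ), meridians are true-scale (h = 1) and parallels are stretched by k = sec φ.
Areal scale at 67.3°: h·k = 1.000 × 2.591 = 2.591.
Areal scale at 3.8°: h·k = 1.000 × 1.002 = 1.002.
Ratio = 2.591/1.002 ≈ 2.59.

2.59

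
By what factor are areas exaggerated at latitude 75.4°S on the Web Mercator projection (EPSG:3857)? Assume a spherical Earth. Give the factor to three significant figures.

15.7

The Mercator projection is conformal; its linear scale factor is the same in every direction and equals sec φ = 1/cos φ.
Areal scale = k² = sec²φ = 1/cos²(75.4°) = 1/0.2521² = 15.74.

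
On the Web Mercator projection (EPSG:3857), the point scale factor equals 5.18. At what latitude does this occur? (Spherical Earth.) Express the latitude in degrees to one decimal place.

78.9°

Mercator scale is k = sec φ = 1/cos φ.
1/cos φ = 5.18  ⇒  cos φ = 0.1931  ⇒  φ = arccos(0.1931) ≈ 78.9°.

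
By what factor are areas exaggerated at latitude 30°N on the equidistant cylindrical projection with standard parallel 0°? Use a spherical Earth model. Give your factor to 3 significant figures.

For the equirectangular projection with φ₀ = 0 (plate carrée), h = 1 along meridians and k = sec φ along parallels.
Areal scale = h·k = 1 × sec φ; at 30°, h = 1.000, k = 1.155, so h·k = 1.155.

1.15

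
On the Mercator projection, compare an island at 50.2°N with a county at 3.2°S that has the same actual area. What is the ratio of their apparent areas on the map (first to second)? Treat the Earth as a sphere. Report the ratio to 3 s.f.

Mercator areal scale is sec²φ.
At 50.2°: sec²(50.2°) = 1/0.6401² = 2.441.
At 3.2°: sec²(3.2°) = 1/0.9984² = 1.003.
Ratio = 2.441/1.003 = cos²(3.2°)/cos²(50.2°) ≈ 2.43.

2.43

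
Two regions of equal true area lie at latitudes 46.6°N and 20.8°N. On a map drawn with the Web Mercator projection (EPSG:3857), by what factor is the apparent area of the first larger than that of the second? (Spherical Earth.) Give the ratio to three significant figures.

1.85

Mercator areal scale is sec²φ.
At 46.6°: sec²(46.6°) = 1/0.6871² = 2.118.
At 20.8°: sec²(20.8°) = 1/0.9348² = 1.144.
Ratio = 2.118/1.144 = cos²(20.8°)/cos²(46.6°) ≈ 1.85.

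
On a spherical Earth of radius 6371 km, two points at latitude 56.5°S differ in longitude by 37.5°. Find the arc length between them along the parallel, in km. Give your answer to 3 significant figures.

2300 km

Arc length along a parallel = R cos φ · Δλ (with Δλ in radians).
= 6371 × cos 56.5° × (37.5° × π/180) = 6371 × 0.5519 × 0.6545 ≈ 2300 km.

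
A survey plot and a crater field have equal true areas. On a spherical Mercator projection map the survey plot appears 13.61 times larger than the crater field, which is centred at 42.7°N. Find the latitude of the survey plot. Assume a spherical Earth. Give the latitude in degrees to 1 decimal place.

78.5°

Mercator areal scale is sec²φ, so apparent-area ratio = sec²φ₁ / sec²φ₂ = cos²φ₂ / cos²φ₁.
cos²φ₂ / cos²φ₁ = 13.61  ⇒  cos φ₁ = cos 42.7° / √13.61 = 0.7349/3.689 = 0.1992.
φ₁ = arccos(0.1992) ≈ 78.5°.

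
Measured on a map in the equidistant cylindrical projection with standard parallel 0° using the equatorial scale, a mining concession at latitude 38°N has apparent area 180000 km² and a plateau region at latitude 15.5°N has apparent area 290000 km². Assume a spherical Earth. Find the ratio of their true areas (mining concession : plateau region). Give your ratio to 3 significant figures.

On the plate carrée, areal scale = h·k = 1 × sec φ, so true area = apparent × cos φ.
True area of mining concession: 180000 × cos(38°) = 180000 × 0.7880 = 141800 km².
True area of plateau region: 290000 × cos(15.5°) = 290000 × 0.9636 = 279500 km².
Ratio = 141800 / 279500 ≈ 0.508.

0.508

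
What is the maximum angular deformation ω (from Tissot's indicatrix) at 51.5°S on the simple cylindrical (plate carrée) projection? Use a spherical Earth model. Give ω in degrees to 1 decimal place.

For the equirectangular projection with φ₀ = 0 (plate carrée), h = 1 along meridians and k = sec φ along parallels.
At 51.5°: h = 1.000, k = 1.606; principal scales a = 1.606, b = 1.000.
sin(ω/2) = (a − b)/(a + b) = 0.6064/2.606 = 0.2327, so ω = 2 arcsin(0.2327) ≈ 26.9°.

26.9°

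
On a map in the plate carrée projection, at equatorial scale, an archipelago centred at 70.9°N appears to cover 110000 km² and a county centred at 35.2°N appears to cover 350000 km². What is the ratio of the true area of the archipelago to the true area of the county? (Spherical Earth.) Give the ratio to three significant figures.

On the plate carrée, areal scale = h·k = 1 × sec φ, so true area = apparent × cos φ.
True area of archipelago: 110000 × cos(70.9°) = 110000 × 0.3272 = 35990 km².
True area of county: 350000 × cos(35.2°) = 350000 × 0.8171 = 286000 km².
Ratio = 35990 / 286000 ≈ 0.126.

0.126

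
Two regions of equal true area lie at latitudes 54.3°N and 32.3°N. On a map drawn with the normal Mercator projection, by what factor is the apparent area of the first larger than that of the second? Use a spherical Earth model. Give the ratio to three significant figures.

Mercator areal scale is sec²φ.
At 54.3°: sec²(54.3°) = 1/0.5835² = 2.937.
At 32.3°: sec²(32.3°) = 1/0.8453² = 1.400.
Ratio = 2.937/1.400 = cos²(32.3°)/cos²(54.3°) ≈ 2.10.

2.10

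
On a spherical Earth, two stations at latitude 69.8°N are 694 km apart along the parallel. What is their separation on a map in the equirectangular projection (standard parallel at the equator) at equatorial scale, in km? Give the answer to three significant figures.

In the plate carrée (x = Rλ, y = Rφ), meridians are true-scale (h = 1) and parallels are stretched by k = sec φ.
Along the parallel, k = sec 69.8° = 1/0.3453 = 2.896.
Map distance = 694 × 2.896 ≈ 2010 km.

2010 km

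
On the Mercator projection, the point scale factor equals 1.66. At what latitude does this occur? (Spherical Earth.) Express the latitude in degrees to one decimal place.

53.0°

Mercator scale is k = sec φ = 1/cos φ.
1/cos φ = 1.66  ⇒  cos φ = 0.6024  ⇒  φ = arccos(0.6024) ≈ 53.0°.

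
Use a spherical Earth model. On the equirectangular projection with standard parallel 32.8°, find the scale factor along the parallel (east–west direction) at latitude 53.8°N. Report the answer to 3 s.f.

1.42

The equidistant cylindrical projection with φ₀ = 32.8° has h = 1 (meridians true) and k = cos φ₀ / cos φ along parallels.
k = cos 32.8° / cos 53.8° = 0.8406/0.5906 = 1.423.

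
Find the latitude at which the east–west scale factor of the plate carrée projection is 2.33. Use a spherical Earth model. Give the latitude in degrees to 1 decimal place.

64.6°

Plate carrée: h = 1, k = sec φ along parallels.
sec φ = 2.33  ⇒  cos φ = 0.4292  ⇒  φ ≈ 64.6°.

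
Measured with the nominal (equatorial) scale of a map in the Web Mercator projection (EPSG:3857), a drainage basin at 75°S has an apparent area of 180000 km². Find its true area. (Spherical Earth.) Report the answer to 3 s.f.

Mercator is conformal, so the point scale is isotropic: h = k = sec φ = 1/cos φ.
Areal scale = k² = sec²φ = 1/cos²(75°) = 1/0.2588² = 14.93.
True area = apparent / (areal scale) = 180000 / 14.93 ≈ 12100 km².

12100 km²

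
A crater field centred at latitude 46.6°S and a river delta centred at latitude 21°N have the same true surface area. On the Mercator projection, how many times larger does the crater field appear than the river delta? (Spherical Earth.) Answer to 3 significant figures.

1.85

On Mercator, area is exaggerated by sec²φ = 1/cos²φ.
At 46.6°: sec²(46.6°) = 1/0.6871² = 2.118.
At 21°: sec²(21°) = 1/0.9336² = 1.147.
Ratio = 2.118/1.147 = cos²(21°)/cos²(46.6°) ≈ 1.85.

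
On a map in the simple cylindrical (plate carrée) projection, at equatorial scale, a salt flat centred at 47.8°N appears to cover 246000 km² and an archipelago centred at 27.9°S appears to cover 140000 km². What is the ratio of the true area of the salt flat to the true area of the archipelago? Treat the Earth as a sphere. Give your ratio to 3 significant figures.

On the plate carrée, areal scale = h·k = 1 × sec φ, so true area = apparent × cos φ.
True area of salt flat: 246000 × cos(47.8°) = 246000 × 0.6717 = 165200 km².
True area of archipelago: 140000 × cos(27.9°) = 140000 × 0.8838 = 123700 km².
Ratio = 165200 / 123700 ≈ 1.34.

1.34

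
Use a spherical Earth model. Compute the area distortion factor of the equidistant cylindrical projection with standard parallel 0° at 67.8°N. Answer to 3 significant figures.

2.65

Plate carrée maps x = Rλ, y = Rφ. The meridian scale is h = 1 and the parallel scale is k = 1/cos φ = sec φ.
Areal scale = h·k = 1 × sec φ; at 67.8°, h = 1.000, k = 2.647, so h·k = 2.647.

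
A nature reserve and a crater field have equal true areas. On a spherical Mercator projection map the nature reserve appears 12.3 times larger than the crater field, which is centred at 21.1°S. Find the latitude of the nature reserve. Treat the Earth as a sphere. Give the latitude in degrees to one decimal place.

Mercator areal scale is sec²φ, so apparent-area ratio = sec²φ₁ / sec²φ₂ = cos²φ₂ / cos²φ₁.
cos²φ₂ / cos²φ₁ = 12.3  ⇒  cos φ₁ = cos 21.1° / √12.3 = 0.9330/3.507 = 0.2660.
φ₁ = arccos(0.2660) ≈ 74.6°.

74.6°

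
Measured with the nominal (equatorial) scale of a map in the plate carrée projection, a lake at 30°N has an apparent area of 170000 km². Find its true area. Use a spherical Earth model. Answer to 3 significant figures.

147000 km²

Plate carrée maps x = Rλ, y = Rφ. The meridian scale is h = 1 and the parallel scale is k = 1/cos φ = sec φ.
Areal scale = h·k = 1 × sec φ; at 30°, h = 1.000, k = 1.155, so h·k = 1.155.
True area = apparent / (areal scale) = 170000 / 1.155 ≈ 147000 km².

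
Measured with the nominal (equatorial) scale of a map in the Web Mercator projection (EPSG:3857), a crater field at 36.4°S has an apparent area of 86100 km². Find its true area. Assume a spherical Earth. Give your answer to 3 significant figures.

55800 km²

For Mercator, h = k = sec φ (a conformal cylindrical projection has a single point scale, 1/cos φ).
Areal scale = k² = sec²φ = 1/cos²(36.4°) = 1/0.8049² = 1.544.
True area = apparent / (areal scale) = 86100 / 1.544 ≈ 55800 km².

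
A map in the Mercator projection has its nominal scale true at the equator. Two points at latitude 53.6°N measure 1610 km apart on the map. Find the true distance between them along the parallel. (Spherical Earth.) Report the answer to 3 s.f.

955 km

Mercator is conformal, so the point scale is isotropic: h = k = sec φ = 1/cos φ.
Along the parallel at 53.6°, map distances are exaggerated by k = sec 53.6° = 1.685.
True distance = 1610 / 1.685 = 1610 × cos 53.6° ≈ 955 km.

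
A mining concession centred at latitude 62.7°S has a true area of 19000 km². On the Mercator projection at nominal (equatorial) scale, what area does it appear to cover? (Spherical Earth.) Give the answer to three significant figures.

Mercator is conformal, so the point scale is isotropic: h = k = sec φ = 1/cos φ.
Areal scale = k² = sec²φ = 1/cos²(62.7°) = 1/0.4586² = 4.754.
Apparent area = 19000 × 4.754 ≈ 90300 km².

90300 km²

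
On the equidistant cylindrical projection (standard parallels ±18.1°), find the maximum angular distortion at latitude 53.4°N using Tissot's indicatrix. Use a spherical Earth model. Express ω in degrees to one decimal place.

The equidistant cylindrical projection with φ₀ = 18.1° has h = 1 (meridians true) and k = cos φ₀ / cos φ along parallels.
At 53.4°: h = 1.000, k = 1.594; principal scales a = 1.594, b = 1.000.
sin(ω/2) = (a − b)/(a + b) = 0.5942/2.594 = 0.2291, so ω = 2 arcsin(0.2291) ≈ 26.5°.

26.5°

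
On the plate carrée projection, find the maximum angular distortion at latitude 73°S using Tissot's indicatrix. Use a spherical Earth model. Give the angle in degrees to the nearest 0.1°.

Plate carrée maps x = Rλ, y = Rφ. The meridian scale is h = 1 and the parallel scale is k = 1/cos φ = sec φ.
At 73°: h = 1.000, k = 3.420; principal scales a = 3.420, b = 1.000.
sin(ω/2) = (a − b)/(a + b) = 2.420/4.420 = 0.5475, so ω = 2 arcsin(0.5475) ≈ 66.4°.

66.4°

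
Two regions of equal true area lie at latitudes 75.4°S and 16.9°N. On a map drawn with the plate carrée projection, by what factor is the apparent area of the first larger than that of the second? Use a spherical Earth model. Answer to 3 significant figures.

For the equirectangular projection with φ₀ = 0 (plate carrée), h = 1 along meridians and k = sec φ along parallels.
Areal scale at 75.4°: h·k = 1.000 × 3.967 = 3.967.
Areal scale at 16.9°: h·k = 1.000 × 1.045 = 1.045.
Ratio = 3.967/1.045 ≈ 3.80.

3.80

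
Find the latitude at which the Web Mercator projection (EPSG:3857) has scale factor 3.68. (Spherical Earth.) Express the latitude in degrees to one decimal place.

Mercator scale is k = sec φ = 1/cos φ.
1/cos φ = 3.68  ⇒  cos φ = 0.2717  ⇒  φ = arccos(0.2717) ≈ 74.2°.

74.2°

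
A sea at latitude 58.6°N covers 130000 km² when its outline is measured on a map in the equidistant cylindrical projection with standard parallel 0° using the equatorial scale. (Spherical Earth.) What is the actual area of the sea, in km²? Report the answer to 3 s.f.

67700 km²

Plate carrée maps x = Rλ, y = Rφ. The meridian scale is h = 1 and the parallel scale is k = 1/cos φ = sec φ.
Areal scale = h·k = 1 × sec φ; at 58.6°, h = 1.000, k = 1.919, so h·k = 1.919.
True area = apparent / (areal scale) = 130000 / 1.919 ≈ 67700 km².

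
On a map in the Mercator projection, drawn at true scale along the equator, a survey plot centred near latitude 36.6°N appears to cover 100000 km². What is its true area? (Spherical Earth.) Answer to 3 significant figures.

The Mercator projection is conformal; its linear scale factor is the same in every direction and equals sec φ = 1/cos φ.
Areal scale = k² = sec²φ = 1/cos²(36.6°) = 1/0.8028² = 1.552.
True area = apparent / (areal scale) = 100000 / 1.552 ≈ 64500 km².

64500 km²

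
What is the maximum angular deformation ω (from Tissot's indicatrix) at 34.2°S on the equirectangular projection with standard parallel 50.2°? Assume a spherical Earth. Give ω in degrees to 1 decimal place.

14.6°

With standard parallel φ₀ = 50.2°, the equirectangular projection gives x = Rλ cos φ₀, y = Rφ, so h = 1 and k = cos 50.2° / cos φ.
At 34.2°: h = 1.000, k = 0.7739; principal scales a = 1.000, b = 0.7739.
sin(ω/2) = (a − b)/(a + b) = 0.2261/1.774 = 0.1274, so ω = 2 arcsin(0.1274) ≈ 14.6°.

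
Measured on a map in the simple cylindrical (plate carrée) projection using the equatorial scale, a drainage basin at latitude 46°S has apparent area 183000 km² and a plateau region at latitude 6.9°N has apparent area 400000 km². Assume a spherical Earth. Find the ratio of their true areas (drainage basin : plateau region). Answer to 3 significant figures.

0.320

Plate carrée has h = 1 and k = sec φ, giving areal scale sec φ; true area = (apparent area) · cos φ.
True area of drainage basin: 183000 × cos(46°) = 183000 × 0.6947 = 127100 km².
True area of plateau region: 400000 × cos(6.9°) = 400000 × 0.9928 = 397100 km².
Ratio = 127100 / 397100 ≈ 0.320.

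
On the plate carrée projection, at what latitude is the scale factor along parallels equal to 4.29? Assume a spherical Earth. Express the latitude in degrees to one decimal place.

76.5°

Plate carrée: h = 1, k = sec φ along parallels.
sec φ = 4.29  ⇒  cos φ = 0.2331  ⇒  φ ≈ 76.5°.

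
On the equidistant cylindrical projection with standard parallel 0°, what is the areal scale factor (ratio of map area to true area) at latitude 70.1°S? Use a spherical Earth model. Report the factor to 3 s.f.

For the equirectangular projection with φ₀ = 0 (plate carrée), h = 1 along meridians and k = sec φ along parallels.
Areal scale = h·k = 1 × sec φ; at 70.1°, h = 1.000, k = 2.938, so h·k = 2.938.

2.94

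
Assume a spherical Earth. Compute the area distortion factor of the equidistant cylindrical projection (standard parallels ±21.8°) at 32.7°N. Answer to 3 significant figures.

The equidistant cylindrical projection with φ₀ = 21.8° has h = 1 (meridians true) and k = cos φ₀ / cos φ along parallels.
Areal scale = h·k = 1 × cos φ₀ / cos φ; at 32.7°, h = 1.000, k = 1.103, so h·k = 1.103.

1.10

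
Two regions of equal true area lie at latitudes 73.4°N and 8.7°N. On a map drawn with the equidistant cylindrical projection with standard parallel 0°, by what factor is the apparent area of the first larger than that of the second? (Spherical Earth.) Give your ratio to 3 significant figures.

3.46

For the equirectangular projection with φ₀ = 0 (plate carrée), h = 1 along meridians and k = sec φ along parallels.
Areal scale at 73.4°: h·k = 1.000 × 3.500 = 3.500.
Areal scale at 8.7°: h·k = 1.000 × 1.012 = 1.012.
Ratio = 3.500/1.012 ≈ 3.46.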